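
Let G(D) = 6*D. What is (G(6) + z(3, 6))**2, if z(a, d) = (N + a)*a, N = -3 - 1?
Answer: 1089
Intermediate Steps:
N = -4
z(a, d) = a*(-4 + a) (z(a, d) = (-4 + a)*a = a*(-4 + a))
(G(6) + z(3, 6))**2 = (6*6 + 3*(-4 + 3))**2 = (36 + 3*(-1))**2 = (36 - 3)**2 = 33**2 = 1089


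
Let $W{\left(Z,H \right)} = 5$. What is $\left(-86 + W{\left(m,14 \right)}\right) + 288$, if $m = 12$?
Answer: $207$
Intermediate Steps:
$\left(-86 + W{\left(m,14 \right)}\right) + 288 = \left(-86 + 5\right) + 288 = -81 + 288 = 207$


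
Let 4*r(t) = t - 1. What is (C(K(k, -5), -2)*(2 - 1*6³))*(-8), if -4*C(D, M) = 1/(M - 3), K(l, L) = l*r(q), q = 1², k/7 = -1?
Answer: 428/5 ≈ 85.600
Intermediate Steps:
k = -7 (k = 7*(-1) = -7)
q = 1
r(t) = -¼ + t/4 (r(t) = (t - 1)/4 = (-1 + t)/4 = -¼ + t/4)
K(l, L) = 0 (K(l, L) = l*(-¼ + (¼)*1) = l*(-¼ + ¼) = l*0 = 0)
C(D, M) = -1/(4*(-3 + M)) (C(D, M) = -1/(4*(M - 3)) = -1/(4*(-3 + M)))
(C(K(k, -5), -2)*(2 - 1*6³))*(-8) = ((-1/(-12 + 4*(-2)))*(2 - 1*6³))*(-8) = ((-1/(-12 - 8))*(2 - 1*216))*(-8) = ((-1/(-20))*(2 - 216))*(-8) = (-1*(-1/20)*(-214))*(-8) = ((1/20)*(-214))*(-8) = -107/10*(-8) = 428/5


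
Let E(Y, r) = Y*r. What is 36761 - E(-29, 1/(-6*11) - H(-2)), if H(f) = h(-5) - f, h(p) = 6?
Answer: 2410885/66 ≈ 36529.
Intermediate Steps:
H(f) = 6 - f
36761 - E(-29, 1/(-6*11) - H(-2)) = 36761 - (-29)*(1/(-6*11) - (6 - 1*(-2))) = 36761 - (-29)*(1/(-66) - (6 + 2)) = 36761 - (-29)*(-1/66 - 1*8) = 36761 - (-29)*(-1/66 - 8) = 36761 - (-29)*(-529)/66 = 36761 - 1*15341/66 = 36761 - 15341/66 = 2410885/66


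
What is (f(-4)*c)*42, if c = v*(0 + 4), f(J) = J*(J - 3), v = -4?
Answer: -18816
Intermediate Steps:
f(J) = J*(-3 + J)
c = -16 (c = -4*(0 + 4) = -4*4 = -16)
(f(-4)*c)*42 = (-4*(-3 - 4)*(-16))*42 = (-4*(-7)*(-16))*42 = (28*(-16))*42 = -448*42 = -18816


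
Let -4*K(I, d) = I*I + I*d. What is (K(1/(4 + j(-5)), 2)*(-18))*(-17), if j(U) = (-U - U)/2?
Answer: -323/18 ≈ -17.944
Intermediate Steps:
j(U) = -U (j(U) = -2*U*(½) = -U)
K(I, d) = -I²/4 - I*d/4 (K(I, d) = -(I*I + I*d)/4 = -(I² + I*d)/4 = -I²/4 - I*d/4)
(K(1/(4 + j(-5)), 2)*(-18))*(-17) = (-(1/(4 - 1*(-5)) + 2)/(4*(4 - 1*(-5)))*(-18))*(-17) = (-(1/(4 + 5) + 2)/(4*(4 + 5))*(-18))*(-17) = (-¼*(1/9 + 2)/9*(-18))*(-17) = (-¼*⅑*(⅑ + 2)*(-18))*(-17) = (-¼*⅑*19/9*(-18))*(-17) = -19/324*(-18)*(-17) = (19/18)*(-17) = -323/18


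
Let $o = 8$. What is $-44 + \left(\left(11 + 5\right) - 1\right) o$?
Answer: $76$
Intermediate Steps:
$-44 + \left(\left(11 + 5\right) - 1\right) o = -44 + \left(\left(11 + 5\right) - 1\right) 8 = -44 + \left(16 - 1\right) 8 = -44 + 15 \cdot 8 = -44 + 120 = 76$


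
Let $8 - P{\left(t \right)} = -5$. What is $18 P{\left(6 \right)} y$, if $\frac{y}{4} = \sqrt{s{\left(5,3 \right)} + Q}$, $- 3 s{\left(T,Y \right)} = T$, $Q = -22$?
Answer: $312 i \sqrt{213} \approx 4553.5 i$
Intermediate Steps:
$s{\left(T,Y \right)} = - \frac{T}{3}$
$P{\left(t \right)} = 13$ ($P{\left(t \right)} = 8 - -5 = 8 + 5 = 13$)
$y = \frac{4 i \sqrt{213}}{3}$ ($y = 4 \sqrt{\left(- \frac{1}{3}\right) 5 - 22} = 4 \sqrt{- \frac{5}{3} - 22} = 4 \sqrt{- \frac{71}{3}} = 4 \frac{i \sqrt{213}}{3} = \frac{4 i \sqrt{213}}{3} \approx 19.459 i$)
$18 P{\left(6 \right)} y = 18 \cdot 13 \frac{4 i \sqrt{213}}{3} = 234 \frac{4 i \sqrt{213}}{3} = 312 i \sqrt{213}$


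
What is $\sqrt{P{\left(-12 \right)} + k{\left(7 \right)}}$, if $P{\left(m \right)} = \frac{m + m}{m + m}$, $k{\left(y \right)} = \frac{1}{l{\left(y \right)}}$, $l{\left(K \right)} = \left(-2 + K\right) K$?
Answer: $\frac{6 \sqrt{35}}{35} \approx 1.0142$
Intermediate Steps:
$l{\left(K \right)} = K \left(-2 + K\right)$
$k{\left(y \right)} = \frac{1}{y \left(-2 + y\right)}$
$P{\left(m \right)} = 1$ ($P{\left(m \right)} = \frac{2 m}{2 m} = 2 m \frac{1}{2 m} = 1$)
$\sqrt{P{\left(-12 \right)} + k{\left(7 \right)}} = \sqrt{1 + \frac{1}{7 \left(-2 + 7\right)}} = \sqrt{1 + \frac{1}{7 \cdot 5}} = \sqrt{1 + \frac{1}{7} \cdot \frac{1}{5}} = \sqrt{1 + \frac{1}{35}} = \sqrt{\frac{36}{35}} = \frac{6 \sqrt{35}}{35}$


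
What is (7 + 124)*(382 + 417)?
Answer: 104669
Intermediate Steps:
(7 + 124)*(382 + 417) = 131*799 = 104669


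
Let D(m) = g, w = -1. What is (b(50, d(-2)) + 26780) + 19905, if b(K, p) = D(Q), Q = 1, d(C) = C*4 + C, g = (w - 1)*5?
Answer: 46675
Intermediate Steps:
g = -10 (g = (-1 - 1)*5 = -2*5 = -10)
d(C) = 5*C (d(C) = 4*C + C = 5*C)
D(m) = -10
b(K, p) = -10
(b(50, d(-2)) + 26780) + 19905 = (-10 + 26780) + 19905 = 26770 + 19905 = 46675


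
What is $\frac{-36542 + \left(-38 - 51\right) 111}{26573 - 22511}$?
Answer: $- \frac{46421}{4062} \approx -11.428$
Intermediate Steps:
$\frac{-36542 + \left(-38 - 51\right) 111}{26573 - 22511} = \frac{-36542 - 9879}{4062} = \left(-36542 - 9879\right) \frac{1}{4062} = \left(-46421\right) \frac{1}{4062} = - \frac{46421}{4062}$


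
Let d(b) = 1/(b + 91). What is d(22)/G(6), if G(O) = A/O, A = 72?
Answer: 1/1356 ≈ 0.00073746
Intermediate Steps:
d(b) = 1/(91 + b)
G(O) = 72/O
d(22)/G(6) = 1/((91 + 22)*((72/6))) = 1/(113*((72*(⅙)))) = (1/113)/12 = (1/113)*(1/12) = 1/1356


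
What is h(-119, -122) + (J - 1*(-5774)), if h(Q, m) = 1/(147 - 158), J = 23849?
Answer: 325852/11 ≈ 29623.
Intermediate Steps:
h(Q, m) = -1/11 (h(Q, m) = 1/(-11) = -1/11)
h(-119, -122) + (J - 1*(-5774)) = -1/11 + (23849 - 1*(-5774)) = -1/11 + (23849 + 5774) = -1/11 + 29623 = 325852/11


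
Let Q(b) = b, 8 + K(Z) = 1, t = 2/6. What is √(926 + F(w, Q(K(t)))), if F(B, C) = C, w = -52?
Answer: √919 ≈ 30.315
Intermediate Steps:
t = ⅓ (t = 2*(⅙) = ⅓ ≈ 0.33333)
K(Z) = -7 (K(Z) = -8 + 1 = -7)
√(926 + F(w, Q(K(t)))) = √(926 - 7) = √919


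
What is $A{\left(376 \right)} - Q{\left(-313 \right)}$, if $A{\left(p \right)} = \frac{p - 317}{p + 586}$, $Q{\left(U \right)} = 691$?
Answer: $- \frac{664683}{962} \approx -690.94$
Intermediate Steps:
$A{\left(p \right)} = \frac{-317 + p}{586 + p}$
$A{\left(376 \right)} - Q{\left(-313 \right)} = \frac{-317 + 376}{586 + 376} - 691 = \frac{1}{962} \cdot 59 - 691 = \frac{59}{962} - 691 = - \frac{664683}{962}$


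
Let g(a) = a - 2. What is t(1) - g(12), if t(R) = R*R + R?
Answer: -8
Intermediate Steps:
t(R) = R + R**2 (t(R) = R**2 + R = R + R**2)
g(a) = -2 + a
t(1) - g(12) = 1*(1 + 1) - (-2 + 12) = 1*2 - 1*10 = 2 - 10 = -8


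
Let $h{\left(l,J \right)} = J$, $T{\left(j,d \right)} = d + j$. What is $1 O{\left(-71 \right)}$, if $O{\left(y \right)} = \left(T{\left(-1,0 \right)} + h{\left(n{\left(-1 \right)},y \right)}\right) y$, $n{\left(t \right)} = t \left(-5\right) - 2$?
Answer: $5112$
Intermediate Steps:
$n{\left(t \right)} = -2 - 5 t$ ($n{\left(t \right)} = - 5 t - 2 = -2 - 5 t$)
$O{\left(y \right)} = y \left(-1 + y\right)$ ($O{\left(y \right)} = \left(\left(0 - 1\right) + y\right) y = \left(-1 + y\right) y = y \left(-1 + y\right)$)
$1 O{\left(-71 \right)} = 1 \left(- 71 \left(-1 - 71\right)\right) = 1 \left(\left(-71\right) \left(-72\right)\right) = 1 \cdot 5112 = 5112$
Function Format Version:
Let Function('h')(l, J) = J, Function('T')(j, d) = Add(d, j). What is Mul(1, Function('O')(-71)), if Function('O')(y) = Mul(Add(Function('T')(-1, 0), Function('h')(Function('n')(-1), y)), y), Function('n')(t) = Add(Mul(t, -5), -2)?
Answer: 5112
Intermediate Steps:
Function('n')(t) = Add(-2, Mul(-5, t)) (Function('n')(t) = Add(Mul(-5, t), -2) = Add(-2, Mul(-5, t)))
Function('O')(y) = Mul(y, Add(-1, y)) (Function('O')(y) = Mul(Add(Add(0, -1), y), y) = Mul(Add(-1, y), y) = Mul(y, Add(-1, y)))
Mul(1, Function('O')(-71)) = Mul(1, Mul(-71, Add(-1, -71))) = Mul(1, Mul(-71, -72)) = Mul(1, 5112) = 5112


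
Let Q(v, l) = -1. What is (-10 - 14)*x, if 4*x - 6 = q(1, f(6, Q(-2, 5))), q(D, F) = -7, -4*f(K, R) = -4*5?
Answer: 6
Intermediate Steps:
f(K, R) = 5 (f(K, R) = -(-1)*5 = -¼*(-20) = 5)
x = -¼ (x = 3/2 + (¼)*(-7) = 3/2 - 7/4 = -¼ ≈ -0.25000)
(-10 - 14)*x = (-10 - 14)*(-¼) = -24*(-¼) = 6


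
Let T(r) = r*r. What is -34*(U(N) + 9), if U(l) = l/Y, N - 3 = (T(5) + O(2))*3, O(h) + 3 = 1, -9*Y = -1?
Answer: -22338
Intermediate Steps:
Y = ⅑ (Y = -⅑*(-1) = ⅑ ≈ 0.11111)
O(h) = -2 (O(h) = -3 + 1 = -2)
T(r) = r²
N = 72 (N = 3 + (5² - 2)*3 = 3 + (25 - 2)*3 = 3 + 23*3 = 3 + 69 = 72)
U(l) = 9*l (U(l) = l/(⅑) = l*9 = 9*l)
-34*(U(N) + 9) = -34*(9*72 + 9) = -34*(648 + 9) = -34*657 = -22338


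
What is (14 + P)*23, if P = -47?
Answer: -759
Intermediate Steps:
(14 + P)*23 = (14 - 47)*23 = -33*23 = -759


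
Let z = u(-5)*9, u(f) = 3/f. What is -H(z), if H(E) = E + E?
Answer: 54/5 ≈ 10.800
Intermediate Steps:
z = -27/5 (z = (3/(-5))*9 = (3*(-⅕))*9 = -⅗*9 = -27/5 ≈ -5.4000)
H(E) = 2*E
-H(z) = -2*(-27)/5 = -1*(-54/5) = 54/5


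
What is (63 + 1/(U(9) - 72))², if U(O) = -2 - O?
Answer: 27331984/6889 ≈ 3967.5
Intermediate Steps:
(63 + 1/(U(9) - 72))² = (63 + 1/((-2 - 1*9) - 72))² = (63 + 1/((-2 - 9) - 72))² = (63 + 1/(-11 - 72))² = (63 + 1/(-83))² = (63 - 1/83)² = (5228/83)² = 27331984/6889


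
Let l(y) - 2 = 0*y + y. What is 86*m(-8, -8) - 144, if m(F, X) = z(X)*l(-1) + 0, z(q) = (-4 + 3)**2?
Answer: -58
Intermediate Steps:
z(q) = 1 (z(q) = (-1)**2 = 1)
l(y) = 2 + y (l(y) = 2 + (0*y + y) = 2 + (0 + y) = 2 + y)
m(F, X) = 1 (m(F, X) = 1*(2 - 1) + 0 = 1*1 + 0 = 1 + 0 = 1)
86*m(-8, -8) - 144 = 86*1 - 144 = 86 - 144 = -58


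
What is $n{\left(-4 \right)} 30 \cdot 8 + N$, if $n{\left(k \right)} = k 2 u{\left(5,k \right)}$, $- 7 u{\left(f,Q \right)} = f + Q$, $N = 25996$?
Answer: $\frac{183892}{7} \approx 26270.0$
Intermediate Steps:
$u{\left(f,Q \right)} = - \frac{Q}{7} - \frac{f}{7}$ ($u{\left(f,Q \right)} = - \frac{f + Q}{7} = - \frac{Q + f}{7} = - \frac{Q}{7} - \frac{f}{7}$)
$n{\left(k \right)} = 2 k \left(- \frac{5}{7} - \frac{k}{7}\right)$ ($n{\left(k \right)} = k 2 \left(- \frac{k}{7} - \frac{5}{7}\right) = 2 k \left(- \frac{k}{7} - \frac{5}{7}\right) = 2 k \left(- \frac{5}{7} - \frac{k}{7}\right)$)
$n{\left(-4 \right)} 30 \cdot 8 + N = \left(- \frac{2}{7}\right) \left(-4\right) \left(5 - 4\right) 30 \cdot 8 + 25996 = \left(- \frac{2}{7}\right) \left(-4\right) 1 \cdot 30 \cdot 8 + 25996 = \frac{8}{7} \cdot 30 \cdot 8 + 25996 = \frac{240}{7} \cdot 8 + 25996 = \frac{1920}{7} + 25996 = \frac{183892}{7}$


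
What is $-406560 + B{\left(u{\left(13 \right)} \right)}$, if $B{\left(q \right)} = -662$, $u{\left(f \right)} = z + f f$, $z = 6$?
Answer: $-407222$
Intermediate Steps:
$u{\left(f \right)} = 6 + f^{2}$ ($u{\left(f \right)} = 6 + f f = 6 + f^{2}$)
$-406560 + B{\left(u{\left(13 \right)} \right)} = -406560 - 662 = -407222$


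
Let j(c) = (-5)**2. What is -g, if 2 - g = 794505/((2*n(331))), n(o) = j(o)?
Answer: 158881/10 ≈ 15888.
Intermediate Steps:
j(c) = 25
n(o) = 25
g = -158881/10 (g = 2 - 794505/(2*25) = 2 - 794505/50 = 2 - 1*158901/10 = 2 - 158901/10 = -158881/10 ≈ -15888.)
-g = -1*(-158881/10) = 158881/10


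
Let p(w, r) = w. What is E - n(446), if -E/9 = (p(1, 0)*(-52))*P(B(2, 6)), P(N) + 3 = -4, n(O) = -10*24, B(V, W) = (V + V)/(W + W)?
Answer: -3036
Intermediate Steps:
B(V, W) = V/W (B(V, W) = (2*V)/((2*W)) = (2*V)*(1/(2*W)) = V/W)
n(O) = -240
P(N) = -7 (P(N) = -3 - 4 = -7)
E = -3276 (E = -9*1*(-52)*(-7) = -(-468)*(-7) = -9*364 = -3276)
E - n(446) = -3276 - 1*(-240) = -3276 + 240 = -3036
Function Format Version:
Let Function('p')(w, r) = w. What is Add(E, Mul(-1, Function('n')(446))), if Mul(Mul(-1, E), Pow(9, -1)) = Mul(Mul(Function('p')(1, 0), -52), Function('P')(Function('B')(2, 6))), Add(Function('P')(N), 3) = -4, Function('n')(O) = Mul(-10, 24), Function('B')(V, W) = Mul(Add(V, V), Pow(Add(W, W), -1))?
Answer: -3036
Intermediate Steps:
Function('B')(V, W) = Mul(V, Pow(W, -1)) (Function('B')(V, W) = Mul(Mul(2, V), Pow(Mul(2, W), -1)) = Mul(Mul(2, V), Mul(Rational(1, 2), Pow(W, -1))) = Mul(V, Pow(W, -1)))
Function('n')(O) = -240
Function('P')(N) = -7 (Function('P')(N) = Add(-3, -4) = -7)
E = -3276 (E = Mul(-9, Mul(Mul(1, -52), -7)) = Mul(-9, Mul(-52, -7)) = Mul(-9, 364) = -3276)
Add(E, Mul(-1, Function('n')(446))) = Add(-3276, Mul(-1, -240)) = Add(-3276, 240) = -3036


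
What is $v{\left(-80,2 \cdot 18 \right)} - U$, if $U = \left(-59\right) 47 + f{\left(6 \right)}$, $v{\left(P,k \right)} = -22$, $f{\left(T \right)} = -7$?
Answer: $2758$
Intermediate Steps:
$U = -2780$ ($U = \left(-59\right) 47 - 7 = -2773 - 7 = -2780$)
$v{\left(-80,2 \cdot 18 \right)} - U = -22 - -2780 = -22 + 2780 = 2758$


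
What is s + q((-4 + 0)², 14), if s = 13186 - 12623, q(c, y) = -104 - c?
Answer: 443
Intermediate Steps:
s = 563
s + q((-4 + 0)², 14) = 563 + (-104 - (-4 + 0)²) = 563 + (-104 - 1*(-4)²) = 563 + (-104 - 1*16) = 563 + (-104 - 16) = 563 - 120 = 443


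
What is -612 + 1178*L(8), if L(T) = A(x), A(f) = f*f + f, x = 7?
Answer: 65356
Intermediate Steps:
A(f) = f + f**2 (A(f) = f**2 + f = f + f**2)
L(T) = 56 (L(T) = 7*(1 + 7) = 7*8 = 56)
-612 + 1178*L(8) = -612 + 1178*56 = -612 + 65968 = 65356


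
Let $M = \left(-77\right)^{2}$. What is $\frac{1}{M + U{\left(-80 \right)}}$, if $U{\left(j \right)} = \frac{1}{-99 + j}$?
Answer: $\frac{179}{1061290} \approx 0.00016866$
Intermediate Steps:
$M = 5929$
$\frac{1}{M + U{\left(-80 \right)}} = \frac{1}{5929 + \frac{1}{-99 - 80}} = \frac{1}{5929 + \frac{1}{-179}} = \frac{1}{5929 - \frac{1}{179}} = \frac{1}{\frac{1061290}{179}} = \frac{179}{1061290}$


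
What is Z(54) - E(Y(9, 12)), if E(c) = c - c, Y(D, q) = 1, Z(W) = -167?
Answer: -167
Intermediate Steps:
E(c) = 0
Z(54) - E(Y(9, 12)) = -167 - 1*0 = -167 + 0 = -167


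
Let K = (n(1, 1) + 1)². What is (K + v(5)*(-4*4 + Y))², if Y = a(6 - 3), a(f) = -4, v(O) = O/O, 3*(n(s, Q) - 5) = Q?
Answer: 32761/81 ≈ 404.46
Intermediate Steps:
n(s, Q) = 5 + Q/3
v(O) = 1
Y = -4
K = 361/9 (K = ((5 + (⅓)*1) + 1)² = ((5 + ⅓) + 1)² = (16/3 + 1)² = (19/3)² = 361/9 ≈ 40.111)
(K + v(5)*(-4*4 + Y))² = (361/9 + 1*(-4*4 - 4))² = (361/9 + 1*(-16 - 4))² = (361/9 + 1*(-20))² = (361/9 - 20)² = (181/9)² = 32761/81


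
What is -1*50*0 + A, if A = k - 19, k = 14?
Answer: -5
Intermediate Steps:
A = -5 (A = 14 - 19 = -5)
-1*50*0 + A = -1*50*0 - 5 = -50*0 - 5 = 0 - 5 = -5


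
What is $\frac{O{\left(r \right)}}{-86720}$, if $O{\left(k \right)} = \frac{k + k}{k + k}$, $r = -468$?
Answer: $- \frac{1}{86720} \approx -1.1531 \cdot 10^{-5}$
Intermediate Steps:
$O{\left(k \right)} = 1$ ($O{\left(k \right)} = \frac{2 k}{2 k} = 2 k \frac{1}{2 k} = 1$)
$\frac{O{\left(r \right)}}{-86720} = 1 \frac{1}{-86720} = 1 \left(- \frac{1}{86720}\right) = - \frac{1}{86720}$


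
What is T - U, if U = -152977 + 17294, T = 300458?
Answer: 436141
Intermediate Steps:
U = -135683
T - U = 300458 - 1*(-135683) = 300458 + 135683 = 436141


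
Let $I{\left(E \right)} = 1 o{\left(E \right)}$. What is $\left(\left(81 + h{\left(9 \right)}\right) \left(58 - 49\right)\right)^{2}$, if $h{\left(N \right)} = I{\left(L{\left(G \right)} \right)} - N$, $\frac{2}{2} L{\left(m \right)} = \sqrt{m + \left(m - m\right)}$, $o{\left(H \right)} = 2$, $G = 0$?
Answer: $443556$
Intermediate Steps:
$L{\left(m \right)} = \sqrt{m}$ ($L{\left(m \right)} = \sqrt{m + \left(m - m\right)} = \sqrt{m + 0} = \sqrt{m}$)
$I{\left(E \right)} = 2$ ($I{\left(E \right)} = 1 \cdot 2 = 2$)
$h{\left(N \right)} = 2 - N$
$\left(\left(81 + h{\left(9 \right)}\right) \left(58 - 49\right)\right)^{2} = \left(\left(81 + \left(2 - 9\right)\right) \left(58 - 49\right)\right)^{2} = \left(\left(81 + \left(2 - 9\right)\right) 9\right)^{2} = \left(\left(81 - 7\right) 9\right)^{2} = \left(74 \cdot 9\right)^{2} = 666^{2} = 443556$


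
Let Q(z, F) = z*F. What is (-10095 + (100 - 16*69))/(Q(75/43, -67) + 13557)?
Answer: -477257/577926 ≈ -0.82581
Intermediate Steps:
Q(z, F) = F*z
(-10095 + (100 - 16*69))/(Q(75/43, -67) + 13557) = (-10095 + (100 - 16*69))/(-5025/43 + 13557) = (-10095 + (100 - 1104))/(-5025/43 + 13557) = (-10095 - 1004)/(-67*75/43 + 13557) = -11099/(-5025/43 + 13557) = -11099/577926/43 = -11099*43/577926 = -477257/577926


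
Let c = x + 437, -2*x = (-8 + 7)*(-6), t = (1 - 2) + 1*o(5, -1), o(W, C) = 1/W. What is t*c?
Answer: -1736/5 ≈ -347.20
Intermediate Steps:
t = -⅘ (t = (1 - 2) + 1/5 = -1 + 1*(⅕) = -1 + ⅕ = -⅘ ≈ -0.80000)
x = -3 (x = -(-8 + 7)*(-6)/2 = -(-1)*(-6)/2 = -½*6 = -3)
c = 434 (c = -3 + 437 = 434)
t*c = -⅘*434 = -1736/5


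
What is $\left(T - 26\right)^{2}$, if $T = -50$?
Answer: $5776$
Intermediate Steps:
$\left(T - 26\right)^{2} = \left(-50 - 26\right)^{2} = \left(-76\right)^{2} = 5776$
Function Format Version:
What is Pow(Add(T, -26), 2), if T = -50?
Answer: 5776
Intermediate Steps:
Pow(Add(T, -26), 2) = Pow(Add(-50, -26), 2) = Pow(-76, 2) = 5776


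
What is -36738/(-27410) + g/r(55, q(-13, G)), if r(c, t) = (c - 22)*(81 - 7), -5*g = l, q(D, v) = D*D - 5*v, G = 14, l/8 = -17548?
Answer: 214824821/16733805 ≈ 12.838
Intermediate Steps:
l = -140384 (l = 8*(-17548) = -140384)
q(D, v) = D² - 5*v
g = 140384/5 (g = -⅕*(-140384) = 140384/5 ≈ 28077.)
r(c, t) = -1628 + 74*c (r(c, t) = (-22 + c)*74 = -1628 + 74*c)
-36738/(-27410) + g/r(55, q(-13, G)) = -36738/(-27410) + 140384/(5*(-1628 + 74*55)) = -36738*(-1/27410) + 140384/(5*(-1628 + 4070)) = 18369/13705 + (140384/5)/2442 = 18369/13705 + (140384/5)*(1/2442) = 18369/13705 + 70192/6105 = 214824821/16733805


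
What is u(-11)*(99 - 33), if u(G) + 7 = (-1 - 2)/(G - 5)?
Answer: -3597/8 ≈ -449.63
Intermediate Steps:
u(G) = -7 - 3/(-5 + G) (u(G) = -7 + (-1 - 2)/(G - 5) = -7 - 3/(-5 + G))
u(-11)*(99 - 33) = ((32 - 7*(-11))/(-5 - 11))*(99 - 33) = ((32 + 77)/(-16))*66 = -1/16*109*66 = -109/16*66 = -3597/8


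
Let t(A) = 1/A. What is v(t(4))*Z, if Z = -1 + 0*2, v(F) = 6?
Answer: -6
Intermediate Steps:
Z = -1 (Z = -1 + 0 = -1)
v(t(4))*Z = 6*(-1) = -6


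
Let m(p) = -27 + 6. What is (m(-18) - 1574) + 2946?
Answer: 1351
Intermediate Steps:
m(p) = -21
(m(-18) - 1574) + 2946 = (-21 - 1574) + 2946 = -1595 + 2946 = 1351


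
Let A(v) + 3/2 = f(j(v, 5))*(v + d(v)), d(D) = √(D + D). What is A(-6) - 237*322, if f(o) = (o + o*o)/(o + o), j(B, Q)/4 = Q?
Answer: -152757/2 + 21*I*√3 ≈ -76379.0 + 36.373*I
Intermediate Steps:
j(B, Q) = 4*Q
f(o) = (o + o²)/(2*o) (f(o) = (o + o²)/((2*o)) = (o + o²)*(1/(2*o)) = (o + o²)/(2*o))
d(D) = √2*√D (d(D) = √(2*D) = √2*√D)
A(v) = -3/2 + 21*v/2 + 21*√2*√v/2 (A(v) = -3/2 + (½ + (4*5)/2)*(v + √2*√v) = -3/2 + (½ + (½)*20)*(v + √2*√v) = -3/2 + (½ + 10)*(v + √2*√v) = -3/2 + 21*(v + √2*√v)/2 = -3/2 + (21*v/2 + 21*√2*√v/2) = -3/2 + 21*v/2 + 21*√2*√v/2)
A(-6) - 237*322 = (-3/2 + (21/2)*(-6) + 21*√2*√(-6)/2) - 237*322 = (-3/2 - 63 + 21*√2*(I*√6)/2) - 76314 = (-3/2 - 63 + 21*I*√3) - 76314 = (-129/2 + 21*I*√3) - 76314 = -152757/2 + 21*I*√3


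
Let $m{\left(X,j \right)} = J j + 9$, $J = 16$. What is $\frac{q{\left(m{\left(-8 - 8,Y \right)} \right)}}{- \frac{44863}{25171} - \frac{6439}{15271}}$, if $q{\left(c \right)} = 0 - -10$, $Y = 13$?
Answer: $- \frac{1921931705}{423589471} \approx -4.5372$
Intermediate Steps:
$m{\left(X,j \right)} = 9 + 16 j$ ($m{\left(X,j \right)} = 16 j + 9 = 9 + 16 j$)
$q{\left(c \right)} = 10$ ($q{\left(c \right)} = 0 + 10 = 10$)
$\frac{q{\left(m{\left(-8 - 8,Y \right)} \right)}}{- \frac{44863}{25171} - \frac{6439}{15271}} = \frac{10}{- \frac{44863}{25171} - \frac{6439}{15271}} = \frac{10}{- \frac{847178942}{384386341}} = 10 \left(- \frac{384386341}{847178942}\right) = - \frac{1921931705}{423589471}$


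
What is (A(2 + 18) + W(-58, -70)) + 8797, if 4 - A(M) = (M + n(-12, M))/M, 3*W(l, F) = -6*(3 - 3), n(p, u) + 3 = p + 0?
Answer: 35203/4 ≈ 8800.8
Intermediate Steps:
n(p, u) = -3 + p (n(p, u) = -3 + (p + 0) = -3 + p)
W(l, F) = 0 (W(l, F) = (-6*(3 - 3))/3 = (-6*0)/3 = (⅓)*0 = 0)
A(M) = 4 - (-15 + M)/M (A(M) = 4 - (M + (-3 - 12))/M = 4 - (M - 15)/M = 4 - (-15 + M)/M)
(A(2 + 18) + W(-58, -70)) + 8797 = ((3 + 15/(2 + 18)) + 0) + 8797 = ((3 + 15/20) + 0) + 8797 = ((3 + 15*(1/20)) + 0) + 8797 = ((3 + ¾) + 0) + 8797 = (15/4 + 0) + 8797 = 15/4 + 8797 = 35203/4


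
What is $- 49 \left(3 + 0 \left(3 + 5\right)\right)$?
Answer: $-147$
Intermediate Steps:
$- 49 \left(3 + 0 \left(3 + 5\right)\right) = - 49 \left(3 + 0 \cdot 8\right) = - 49 \left(3 + 0\right) = \left(-49\right) 3 = -147$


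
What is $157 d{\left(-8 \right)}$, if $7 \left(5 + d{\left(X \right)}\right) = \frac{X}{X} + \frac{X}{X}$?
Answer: $- \frac{5181}{7} \approx -740.14$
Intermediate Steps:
$d{\left(X \right)} = - \frac{33}{7}$ ($d{\left(X \right)} = -5 + \frac{\frac{X}{X} + \frac{X}{X}}{7} = -5 + \frac{1 + 1}{7} = -5 + \frac{1}{7} \cdot 2 = -5 + \frac{2}{7} = - \frac{33}{7}$)
$157 d{\left(-8 \right)} = 157 \left(- \frac{33}{7}\right) = - \frac{5181}{7}$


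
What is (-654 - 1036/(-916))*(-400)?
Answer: 59802800/229 ≈ 2.6115e+5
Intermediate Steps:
(-654 - 1036/(-916))*(-400) = (-654 - 1036*(-1/916))*(-400) = (-654 + 259/229)*(-400) = -149507/229*(-400) = 59802800/229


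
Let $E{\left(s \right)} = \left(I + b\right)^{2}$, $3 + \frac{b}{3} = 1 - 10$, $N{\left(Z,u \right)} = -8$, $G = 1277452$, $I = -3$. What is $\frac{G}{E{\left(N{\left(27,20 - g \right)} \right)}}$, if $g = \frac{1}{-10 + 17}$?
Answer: $\frac{1277452}{1521} \approx 839.88$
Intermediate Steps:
$g = \frac{1}{7} \approx 0.14286$
$b = -36$ ($b = -9 + 3 \left(1 - 10\right) = -9 + 3 \left(-9\right) = -9 - 27 = -36$)
$E{\left(s \right)} = 1521$ ($E{\left(s \right)} = \left(-3 - 36\right)^{2} = \left(-39\right)^{2} = 1521$)
$\frac{G}{E{\left(N{\left(27,20 - g \right)} \right)}} = \frac{1277452}{1521}$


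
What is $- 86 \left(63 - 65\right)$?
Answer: $172$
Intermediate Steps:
$- 86 \left(63 - 65\right) = \left(-86\right) \left(-2\right) = 172$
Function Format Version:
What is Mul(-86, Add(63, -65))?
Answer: 172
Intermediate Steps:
Mul(-86, Add(63, -65)) = Mul(-86, -2) = 172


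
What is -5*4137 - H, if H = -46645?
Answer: 25960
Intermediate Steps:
-5*4137 - H = -5*4137 - 1*(-46645) = -20685 + 46645 = 25960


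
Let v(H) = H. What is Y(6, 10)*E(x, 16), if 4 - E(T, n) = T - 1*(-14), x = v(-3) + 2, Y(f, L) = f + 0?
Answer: -54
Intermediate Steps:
Y(f, L) = f
x = -1 (x = -3 + 2 = -1)
E(T, n) = -10 - T (E(T, n) = 4 - (T - 1*(-14)) = 4 - (T + 14) = 4 - (14 + T) = 4 + (-14 - T) = -10 - T)
Y(6, 10)*E(x, 16) = 6*(-10 - 1*(-1)) = 6*(-10 + 1) = 6*(-9) = -54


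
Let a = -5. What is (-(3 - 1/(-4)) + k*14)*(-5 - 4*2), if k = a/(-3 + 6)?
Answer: 4147/12 ≈ 345.58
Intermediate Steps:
k = -5/3 (k = -5/(-3 + 6) = -5/3 ≈ -1.6667)
(-(3 - 1/(-4)) + k*14)*(-5 - 4*2) = (-(3 - 1/(-4)) - 5/3*14)*(-5 - 4*2) = (-(3 - 1*(-1/4)) - 70/3)*(-5 - 8) = (-(3 + 1/4) - 70/3)*(-13) = (-1*13/4 - 70/3)*(-13) = (-13/4 - 70/3)*(-13) = -319/12*(-13) = 4147/12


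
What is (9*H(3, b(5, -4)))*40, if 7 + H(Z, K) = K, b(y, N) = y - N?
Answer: 720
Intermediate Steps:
H(Z, K) = -7 + K
(9*H(3, b(5, -4)))*40 = (9*(-7 + (5 - 1*(-4))))*40 = (9*(-7 + (5 + 4)))*40 = (9*(-7 + 9))*40 = (9*2)*40 = 18*40 = 720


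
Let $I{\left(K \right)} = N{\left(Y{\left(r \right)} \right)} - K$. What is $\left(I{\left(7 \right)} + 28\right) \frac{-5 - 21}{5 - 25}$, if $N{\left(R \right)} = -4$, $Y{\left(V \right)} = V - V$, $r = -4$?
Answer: $\frac{221}{10} \approx 22.1$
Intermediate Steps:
$Y{\left(V \right)} = 0$
$I{\left(K \right)} = -4 - K$
$\left(I{\left(7 \right)} + 28\right) \frac{-5 - 21}{5 - 25} = \left(\left(-4 - 7\right) + 28\right) \frac{-5 - 21}{5 - 25} = \left(\left(-4 - 7\right) + 28\right) \left(- \frac{26}{-20}\right) = \left(-11 + 28\right) \left(\left(-26\right) \left(- \frac{1}{20}\right)\right) = 17 \cdot \frac{13}{10} = \frac{221}{10}$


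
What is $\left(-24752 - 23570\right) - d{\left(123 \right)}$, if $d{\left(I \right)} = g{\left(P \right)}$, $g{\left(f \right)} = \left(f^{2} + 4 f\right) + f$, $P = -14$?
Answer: $-48448$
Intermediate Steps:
$g{\left(f \right)} = f^{2} + 5 f$
$d{\left(I \right)} = 126$ ($d{\left(I \right)} = - 14 \left(5 - 14\right) = \left(-14\right) \left(-9\right) = 126$)
$\left(-24752 - 23570\right) - d{\left(123 \right)} = \left(-24752 - 23570\right) - 126 = -48322 - 126 = -48448$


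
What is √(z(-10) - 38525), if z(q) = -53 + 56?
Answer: I*√38522 ≈ 196.27*I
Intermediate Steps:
z(q) = 3
√(z(-10) - 38525) = √(3 - 38525) = √(-38522) = I*√38522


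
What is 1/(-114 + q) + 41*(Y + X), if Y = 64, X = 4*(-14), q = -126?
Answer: 78719/240 ≈ 328.00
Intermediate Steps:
X = -56
1/(-114 + q) + 41*(Y + X) = 1/(-114 - 126) + 41*(64 - 56) = 1/(-240) + 41*8 = -1/240 + 328 = 78719/240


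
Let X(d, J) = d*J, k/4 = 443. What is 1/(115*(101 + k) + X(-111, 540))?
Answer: 1/155455 ≈ 6.4327e-6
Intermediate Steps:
k = 1772 (k = 4*443 = 1772)
X(d, J) = J*d
1/(115*(101 + k) + X(-111, 540)) = 1/(115*(101 + 1772) + 540*(-111)) = 1/(115*1873 - 59940) = 1/(215395 - 59940) = 1/155455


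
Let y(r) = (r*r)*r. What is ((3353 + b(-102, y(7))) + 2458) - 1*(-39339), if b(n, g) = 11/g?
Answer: 15486461/343 ≈ 45150.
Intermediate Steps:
y(r) = r³ (y(r) = r²*r = r³)
((3353 + b(-102, y(7))) + 2458) - 1*(-39339) = ((3353 + 11/(7³)) + 2458) - 1*(-39339) = ((3353 + 11/343) + 2458) + 39339 = (1150090/343 + 2458) + 39339 = 1993184/343 + 39339 = 15486461/343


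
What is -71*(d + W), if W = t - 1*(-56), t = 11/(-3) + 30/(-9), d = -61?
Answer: 852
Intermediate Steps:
t = -7 (t = 11*(-⅓) + 30*(-⅑) = -11/3 - 10/3 = -7)
W = 49 (W = -7 - 1*(-56) = -7 + 56 = 49)
-71*(d + W) = -71*(-61 + 49) = -71*(-12) = 852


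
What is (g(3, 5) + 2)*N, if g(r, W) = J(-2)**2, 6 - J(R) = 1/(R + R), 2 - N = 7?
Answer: -3285/16 ≈ -205.31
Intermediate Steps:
N = -5 (N = 2 - 1*7 = 2 - 7 = -5)
J(R) = 6 - 1/(2*R) (J(R) = 6 - 1/(R + R) = 6 - 1/(2*R))
g(r, W) = 625/16 (g(r, W) = (6 - 1/2/(-2))**2 = (6 - 1/2*(-1/2))**2 = (6 + 1/4)**2 = (25/4)**2 = 625/16)
(g(3, 5) + 2)*N = (625/16 + 2)*(-5) = (657/16)*(-5) = -3285/16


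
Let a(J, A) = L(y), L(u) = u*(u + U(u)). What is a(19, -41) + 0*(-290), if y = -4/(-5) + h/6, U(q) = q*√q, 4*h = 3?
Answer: 1369/1600 + 1369*√370/32000 ≈ 1.6785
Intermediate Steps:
h = ¾ (h = (¼)*3 = ¾ ≈ 0.75000)
U(q) = q^(3/2)
y = 37/40 (y = -4/(-5) + (¾)/6 = -4*(-⅕) + (¾)*(⅙) = ⅘ + ⅛ = 37/40 ≈ 0.92500)
L(u) = u*(u + u^(3/2))
a(J, A) = 1369/1600 + 1369*√370/32000 (a(J, A) = 37*(37/40 + (37/40)^(3/2))/40 = 37*(37/40 + 37*√370/800)/40 = 1369/1600 + 1369*√370/32000)
a(19, -41) + 0*(-290) = (1369/1600 + 1369*√370/32000) + 0*(-290) = (1369/1600 + 1369*√370/32000) + 0 = 1369/1600 + 1369*√370/32000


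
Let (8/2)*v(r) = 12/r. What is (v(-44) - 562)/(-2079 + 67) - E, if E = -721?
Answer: 63853419/88528 ≈ 721.28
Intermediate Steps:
v(r) = 3/r (v(r) = (12/r)/4 = 3/r)
(v(-44) - 562)/(-2079 + 67) - E = (3/(-44) - 562)/(-2079 + 67) - 1*(-721) = (3*(-1/44) - 562)/(-2012) + 721 = (-3/44 - 562)*(-1/2012) + 721 = -24731/44*(-1/2012) + 721 = 24731/88528 + 721 = 63853419/88528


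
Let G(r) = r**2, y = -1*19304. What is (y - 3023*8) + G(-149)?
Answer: -21287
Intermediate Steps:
y = -19304
(y - 3023*8) + G(-149) = (-19304 - 3023*8) + (-149)**2 = (-19304 - 24184) + 22201 = -43488 + 22201 = -21287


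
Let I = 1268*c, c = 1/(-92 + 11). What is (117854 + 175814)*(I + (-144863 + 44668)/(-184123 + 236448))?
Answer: -4373532623372/847665 ≈ -5.1595e+6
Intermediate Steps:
c = -1/81 (c = 1/(-81) = -1/81 ≈ -0.012346)
I = -1268/81 (I = 1268*(-1/81) = -1268/81 ≈ -15.654)
(117854 + 175814)*(I + (-144863 + 44668)/(-184123 + 236448)) = (117854 + 175814)*(-1268/81 + (-144863 + 44668)/(-184123 + 236448)) = 293668*(-1268/81 - 100195/52325) = 293668*(-1268/81 - 100195*1/52325) = 293668*(-1268/81 - 20039/10465) = 293668*(-14892779/847665) = -4373532623372/847665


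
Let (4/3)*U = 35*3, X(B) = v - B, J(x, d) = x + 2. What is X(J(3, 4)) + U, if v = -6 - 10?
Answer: 231/4 ≈ 57.750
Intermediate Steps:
J(x, d) = 2 + x
v = -16
X(B) = -16 - B
U = 315/4 (U = 3*(35*3)/4 = (¾)*105 = 315/4 ≈ 78.750)
X(J(3, 4)) + U = (-16 - (2 + 3)) + 315/4 = (-16 - 1*5) + 315/4 = (-16 - 5) + 315/4 = -21 + 315/4 = 231/4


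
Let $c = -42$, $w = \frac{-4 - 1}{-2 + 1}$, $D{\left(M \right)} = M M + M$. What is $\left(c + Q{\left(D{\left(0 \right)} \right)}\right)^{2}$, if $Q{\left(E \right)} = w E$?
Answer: $1764$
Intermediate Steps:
$D{\left(M \right)} = M + M^{2}$ ($D{\left(M \right)} = M^{2} + M = M + M^{2}$)
$w = 5$ ($w = - \frac{5}{-1} = \left(-5\right) \left(-1\right) = 5$)
$Q{\left(E \right)} = 5 E$
$\left(c + Q{\left(D{\left(0 \right)} \right)}\right)^{2} = \left(-42 + 5 \cdot 0 \left(1 + 0\right)\right)^{2} = \left(-42 + 5 \cdot 0 \cdot 1\right)^{2} = \left(-42 + 5 \cdot 0\right)^{2} = \left(-42 + 0\right)^{2} = \left(-42\right)^{2} = 1764$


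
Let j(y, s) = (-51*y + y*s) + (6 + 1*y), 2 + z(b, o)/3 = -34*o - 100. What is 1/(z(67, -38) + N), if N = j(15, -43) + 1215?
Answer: 1/3396 ≈ 0.00029446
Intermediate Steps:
z(b, o) = -306 - 102*o (z(b, o) = -6 + 3*(-34*o - 100) = -6 + 3*(-100 - 34*o) = -6 + (-300 - 102*o) = -306 - 102*o)
j(y, s) = 6 - 50*y + s*y (j(y, s) = (-51*y + s*y) + (6 + y) = 6 - 50*y + s*y)
N = -174 (N = (6 - 50*15 - 43*15) + 1215 = (6 - 750 - 645) + 1215 = -1389 + 1215 = -174)
1/(z(67, -38) + N) = 1/((-306 - 102*(-38)) - 174) = 1/((-306 + 3876) - 174) = 1/(3570 - 174) = 1/3396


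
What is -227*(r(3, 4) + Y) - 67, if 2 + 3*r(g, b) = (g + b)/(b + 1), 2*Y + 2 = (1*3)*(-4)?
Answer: 7837/5 ≈ 1567.4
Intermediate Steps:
Y = -7 (Y = -1 + ((1*3)*(-4))/2 = -1 + (3*(-4))/2 = -1 + (½)*(-12) = -1 - 6 = -7)
r(g, b) = -⅔ + (b + g)/(3*(1 + b)) (r(g, b) = -⅔ + ((g + b)/(b + 1))/3 = -⅔ + ((b + g)/(1 + b))/3 = -⅔ + (b + g)/(3*(1 + b)))
-227*(r(3, 4) + Y) - 67 = -227*((-2 + 3 - 1*4)/(3*(1 + 4)) - 7) - 67 = -227*((⅓)*(-2 + 3 - 4)/5 - 7) - 67 = -227*((⅓)*(⅕)*(-3) - 7) - 67 = -227*(-⅕ - 7) - 67 = -(-8172)/5 - 67 = -227*(-36/5) - 67 = 8172/5 - 67 = 7837/5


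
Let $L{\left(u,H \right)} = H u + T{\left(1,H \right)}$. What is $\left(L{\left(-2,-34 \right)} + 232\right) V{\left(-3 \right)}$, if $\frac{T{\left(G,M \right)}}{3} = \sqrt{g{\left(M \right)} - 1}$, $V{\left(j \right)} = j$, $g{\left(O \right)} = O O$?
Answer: $-900 - 9 \sqrt{1155} \approx -1205.9$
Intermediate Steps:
$g{\left(O \right)} = O^{2}$
$T{\left(G,M \right)} = 3 \sqrt{-1 + M^{2}}$ ($T{\left(G,M \right)} = 3 \sqrt{M^{2} - 1} = 3 \sqrt{-1 + M^{2}}$)
$L{\left(u,H \right)} = 3 \sqrt{-1 + H^{2}} + H u$ ($L{\left(u,H \right)} = H u + 3 \sqrt{-1 + H^{2}} = 3 \sqrt{-1 + H^{2}} + H u$)
$\left(L{\left(-2,-34 \right)} + 232\right) V{\left(-3 \right)} = \left(\left(3 \sqrt{-1 + \left(-34\right)^{2}} - -68\right) + 232\right) \left(-3\right) = \left(\left(3 \sqrt{-1 + 1156} + 68\right) + 232\right) \left(-3\right) = \left(\left(3 \sqrt{1155} + 68\right) + 232\right) \left(-3\right) = \left(\left(68 + 3 \sqrt{1155}\right) + 232\right) \left(-3\right) = \left(300 + 3 \sqrt{1155}\right) \left(-3\right) = -900 - 9 \sqrt{1155}$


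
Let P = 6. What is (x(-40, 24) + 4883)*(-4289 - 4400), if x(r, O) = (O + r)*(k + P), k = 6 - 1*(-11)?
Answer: -39230835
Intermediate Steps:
k = 17 (k = 6 + 11 = 17)
x(r, O) = 23*O + 23*r (x(r, O) = (O + r)*(17 + 6) = (O + r)*23 = 23*O + 23*r)
(x(-40, 24) + 4883)*(-4289 - 4400) = ((23*24 + 23*(-40)) + 4883)*(-4289 - 4400) = ((552 - 920) + 4883)*(-8689) = (-368 + 4883)*(-8689) = 4515*(-8689) = -39230835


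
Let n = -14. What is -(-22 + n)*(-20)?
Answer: -720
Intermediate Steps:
-(-22 + n)*(-20) = -(-22 - 14)*(-20) = -(-36)*(-20) = -1*720 = -720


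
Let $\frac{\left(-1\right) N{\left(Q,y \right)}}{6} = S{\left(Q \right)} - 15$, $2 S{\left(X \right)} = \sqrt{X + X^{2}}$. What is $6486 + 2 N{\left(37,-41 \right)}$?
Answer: $6666 - 6 \sqrt{1406} \approx 6441.0$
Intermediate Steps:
$S{\left(X \right)} = \frac{\sqrt{X + X^{2}}}{2}$
$N{\left(Q,y \right)} = 90 - 3 \sqrt{Q \left(1 + Q\right)}$ ($N{\left(Q,y \right)} = - 6 \left(\frac{\sqrt{Q \left(1 + Q\right)}}{2} - 15\right) = - 6 \left(-15 + \frac{\sqrt{Q \left(1 + Q\right)}}{2}\right) = 90 - 3 \sqrt{Q \left(1 + Q\right)}$)
$6486 + 2 N{\left(37,-41 \right)} = 6486 + 2 \left(90 - 3 \sqrt{37 \left(1 + 37\right)}\right) = 6486 + 2 \left(90 - 3 \sqrt{37 \cdot 38}\right) = 6486 + 2 \left(90 - 3 \sqrt{1406}\right) = 6486 + \left(180 - 6 \sqrt{1406}\right) = 6666 - 6 \sqrt{1406}$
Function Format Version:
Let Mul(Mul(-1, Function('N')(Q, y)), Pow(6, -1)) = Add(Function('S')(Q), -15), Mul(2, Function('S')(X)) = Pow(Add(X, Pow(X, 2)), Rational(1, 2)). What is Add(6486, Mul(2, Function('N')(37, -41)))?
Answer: Add(6666, Mul(-6, Pow(1406, Rational(1, 2)))) ≈ 6441.0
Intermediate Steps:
Function('S')(X) = Mul(Rational(1, 2), Pow(Add(X, Pow(X, 2)), Rational(1, 2)))
Function('N')(Q, y) = Add(90, Mul(-3, Pow(Mul(Q, Add(1, Q)), Rational(1, 2)))) (Function('N')(Q, y) = Mul(-6, Add(Mul(Rational(1, 2), Pow(Mul(Q, Add(1, Q)), Rational(1, 2))), -15)) = Mul(-6, Add(-15, Mul(Rational(1, 2), Pow(Mul(Q, Add(1, Q)), Rational(1, 2))))) = Add(90, Mul(-3, Pow(Mul(Q, Add(1, Q)), Rational(1, 2)))))
Add(6486, Mul(2, Function('N')(37, -41))) = Add(6486, Mul(2, Add(90, Mul(-3, Pow(Mul(37, Add(1, 37)), Rational(1, 2)))))) = Add(6486, Mul(2, Add(90, Mul(-3, Pow(Mul(37, 38), Rational(1, 2)))))) = Add(6486, Mul(2, Add(90, Mul(-3, Pow(1406, Rational(1, 2)))))) = Add(6486, Add(180, Mul(-6, Pow(1406, Rational(1, 2))))) = Add(6666, Mul(-6, Pow(1406, Rational(1, 2))))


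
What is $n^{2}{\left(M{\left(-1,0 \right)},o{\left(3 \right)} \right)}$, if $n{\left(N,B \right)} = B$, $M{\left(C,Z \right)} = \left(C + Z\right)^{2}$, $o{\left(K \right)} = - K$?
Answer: $9$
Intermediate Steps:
$n^{2}{\left(M{\left(-1,0 \right)},o{\left(3 \right)} \right)} = \left(\left(-1\right) 3\right)^{2} = \left(-3\right)^{2} = 9$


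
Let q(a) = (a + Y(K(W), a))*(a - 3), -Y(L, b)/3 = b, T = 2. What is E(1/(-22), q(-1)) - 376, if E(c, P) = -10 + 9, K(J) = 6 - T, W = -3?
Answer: -377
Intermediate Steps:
K(J) = 4 (K(J) = 6 - 1*2 = 6 - 2 = 4)
Y(L, b) = -3*b
q(a) = -2*a*(-3 + a) (q(a) = (a - 3*a)*(a - 3) = (-2*a)*(-3 + a) = -2*a*(-3 + a))
E(c, P) = -1
E(1/(-22), q(-1)) - 376 = -1 - 376 = -377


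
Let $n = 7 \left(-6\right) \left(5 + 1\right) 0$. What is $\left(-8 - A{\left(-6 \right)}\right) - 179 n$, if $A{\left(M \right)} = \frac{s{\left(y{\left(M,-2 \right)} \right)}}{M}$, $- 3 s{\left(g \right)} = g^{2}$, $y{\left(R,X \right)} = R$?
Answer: $-10$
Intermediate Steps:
$s{\left(g \right)} = - \frac{g^{2}}{3}$
$A{\left(M \right)} = - \frac{M}{3}$ ($A{\left(M \right)} = \frac{\left(- \frac{1}{3}\right) M^{2}}{M} = - \frac{M}{3}$)
$n = 0$ ($n = - 42 \cdot 6 \cdot 0 = \left(-42\right) 0 = 0$)
$\left(-8 - A{\left(-6 \right)}\right) - 179 n = \left(-8 - \left(- \frac{1}{3}\right) \left(-6\right)\right) - 0 = \left(-8 - 2\right) + 0 = -10 + 0 = -10$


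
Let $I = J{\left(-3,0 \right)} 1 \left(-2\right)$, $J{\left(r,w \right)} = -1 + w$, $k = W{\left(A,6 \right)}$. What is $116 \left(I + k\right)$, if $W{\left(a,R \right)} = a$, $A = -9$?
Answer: $-812$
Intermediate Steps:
$k = -9$
$I = 2$ ($I = \left(-1 + 0\right) 1 \left(-2\right) = \left(-1\right) 1 \left(-2\right) = \left(-1\right) \left(-2\right) = 2$)
$116 \left(I + k\right) = 116 \left(2 - 9\right) = 116 \left(-7\right) = -812$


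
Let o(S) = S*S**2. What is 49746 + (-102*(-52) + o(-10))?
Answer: 54050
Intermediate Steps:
o(S) = S**3
49746 + (-102*(-52) + o(-10)) = 49746 + (-102*(-52) + (-10)**3) = 49746 + (5304 - 1000) = 49746 + 4304 = 54050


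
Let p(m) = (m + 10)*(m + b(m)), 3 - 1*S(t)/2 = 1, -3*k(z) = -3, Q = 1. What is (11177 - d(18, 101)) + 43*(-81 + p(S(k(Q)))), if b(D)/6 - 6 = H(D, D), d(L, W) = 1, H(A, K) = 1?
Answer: 35385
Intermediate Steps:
k(z) = 1 (k(z) = -⅓*(-3) = 1)
b(D) = 42 (b(D) = 36 + 6*1 = 36 + 6 = 42)
S(t) = 4 (S(t) = 6 - 2*1 = 6 - 2 = 4)
p(m) = (10 + m)*(42 + m) (p(m) = (m + 10)*(m + 42) = (10 + m)*(42 + m))
(11177 - d(18, 101)) + 43*(-81 + p(S(k(Q)))) = (11177 - 1*1) + 43*(-81 + (420 + 4² + 52*4)) = (11177 - 1) + 43*(-81 + (420 + 16 + 208)) = 11176 + 43*(-81 + 644) = 11176 + 43*563 = 11176 + 24209 = 35385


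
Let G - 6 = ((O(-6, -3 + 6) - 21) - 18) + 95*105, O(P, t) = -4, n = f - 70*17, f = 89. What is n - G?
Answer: -11039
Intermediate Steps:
n = -1101 (n = 89 - 70*17 = 89 - 1190 = -1101)
G = 9938 (G = 6 + (((-4 - 21) - 18) + 95*105) = 6 + ((-25 - 18) + 9975) = 6 + (-43 + 9975) = 6 + 9932 = 9938)
n - G = -1101 - 1*9938 = -1101 - 9938 = -11039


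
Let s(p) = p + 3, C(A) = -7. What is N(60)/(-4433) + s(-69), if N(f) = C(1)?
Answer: -292571/4433 ≈ -65.998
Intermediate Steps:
s(p) = 3 + p
N(f) = -7
N(60)/(-4433) + s(-69) = -7/(-4433) + (3 - 69) = -7*(-1/4433) - 66 = 7/4433 - 66 = -292571/4433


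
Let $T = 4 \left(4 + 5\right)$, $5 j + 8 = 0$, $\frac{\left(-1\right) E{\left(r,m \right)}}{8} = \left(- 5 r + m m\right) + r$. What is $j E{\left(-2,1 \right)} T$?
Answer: $\frac{20736}{5} \approx 4147.2$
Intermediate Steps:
$E{\left(r,m \right)} = - 8 m^{2} + 32 r$ ($E{\left(r,m \right)} = - 8 \left(\left(- 5 r + m m\right) + r\right) = - 8 \left(\left(- 5 r + m^{2}\right) + r\right) = - 8 \left(\left(m^{2} - 5 r\right) + r\right) = - 8 \left(m^{2} - 4 r\right) = - 8 m^{2} + 32 r$)
$j = - \frac{8}{5}$ ($j = - \frac{8}{5} + \frac{1}{5} \cdot 0 = - \frac{8}{5} + 0 = - \frac{8}{5} \approx -1.6$)
$T = 36$ ($T = 4 \cdot 9 = 36$)
$j E{\left(-2,1 \right)} T = - \frac{8 \left(- 8 \cdot 1^{2} + 32 \left(-2\right)\right)}{5} \cdot 36 = - \frac{8 \left(\left(-8\right) 1 - 64\right)}{5} \cdot 36 = - \frac{8 \left(-8 - 64\right)}{5} \cdot 36 = \left(- \frac{8}{5}\right) \left(-72\right) 36 = \frac{576}{5} \cdot 36 = \frac{20736}{5}$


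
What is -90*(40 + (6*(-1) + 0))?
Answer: -3060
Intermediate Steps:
-90*(40 + (6*(-1) + 0)) = -90*(40 + (-6 + 0)) = -90*(40 - 6) = -90*34 = -3060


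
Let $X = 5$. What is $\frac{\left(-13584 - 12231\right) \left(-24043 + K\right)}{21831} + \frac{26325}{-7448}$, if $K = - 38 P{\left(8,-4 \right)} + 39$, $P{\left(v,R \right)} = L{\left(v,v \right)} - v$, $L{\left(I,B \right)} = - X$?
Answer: $\frac{79292909125}{2852584} \approx 27797.0$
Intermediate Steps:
$L{\left(I,B \right)} = -5$ ($L{\left(I,B \right)} = \left(-1\right) 5 = -5$)
$P{\left(v,R \right)} = -5 - v$
$K = 533$ ($K = - 38 \left(-5 - 8\right) + 39 = \left(-38\right) \left(-13\right) + 39 = 494 + 39 = 533$)
$\frac{\left(-13584 - 12231\right) \left(-24043 + K\right)}{21831} + \frac{26325}{-7448} = \frac{\left(-13584 - 12231\right) \left(-24043 + 533\right)}{21831} + \frac{26325}{-7448} = \left(-25815\right) \left(-23510\right) \frac{1}{21831} + 26325 \left(- \frac{1}{7448}\right) = 606910650 \cdot \frac{1}{21831} - \frac{26325}{7448} = \frac{202303550}{7277} - \frac{26325}{7448} = \frac{79292909125}{2852584}$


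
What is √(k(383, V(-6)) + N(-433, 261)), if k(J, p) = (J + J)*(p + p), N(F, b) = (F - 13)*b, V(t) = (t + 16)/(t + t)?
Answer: 2*I*√264786/3 ≈ 343.05*I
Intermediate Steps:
V(t) = (16 + t)/(2*t) (V(t) = (16 + t)/((2*t)) = (16 + t)*(1/(2*t)) = (16 + t)/(2*t))
N(F, b) = b*(-13 + F) (N(F, b) = (-13 + F)*b = b*(-13 + F))
k(J, p) = 4*J*p (k(J, p) = (2*J)*(2*p) = 4*J*p)
√(k(383, V(-6)) + N(-433, 261)) = √(4*383*((½)*(16 - 6)/(-6)) + 261*(-13 - 433)) = √(4*383*((½)*(-⅙)*10) + 261*(-446)) = √(4*383*(-⅚) - 116406) = √(-3830/3 - 116406) = √(-353048/3) = 2*I*√264786/3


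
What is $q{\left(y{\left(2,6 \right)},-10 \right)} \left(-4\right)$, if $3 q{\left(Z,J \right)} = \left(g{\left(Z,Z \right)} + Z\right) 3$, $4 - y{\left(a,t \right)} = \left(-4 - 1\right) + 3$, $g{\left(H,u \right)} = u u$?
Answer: $-168$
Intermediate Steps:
$g{\left(H,u \right)} = u^{2}$
$y{\left(a,t \right)} = 6$ ($y{\left(a,t \right)} = 4 - \left(\left(-4 - 1\right) + 3\right) = 4 - \left(-5 + 3\right) = 4 - -2 = 4 + 2 = 6$)
$q{\left(Z,J \right)} = Z + Z^{2}$ ($q{\left(Z,J \right)} = \frac{\left(Z^{2} + Z\right) 3}{3} = \frac{\left(Z + Z^{2}\right) 3}{3} = \frac{3 Z + 3 Z^{2}}{3} = Z + Z^{2}$)
$q{\left(y{\left(2,6 \right)},-10 \right)} \left(-4\right) = 6 \left(1 + 6\right) \left(-4\right) = 6 \cdot 7 \left(-4\right) = 42 \left(-4\right) = -168$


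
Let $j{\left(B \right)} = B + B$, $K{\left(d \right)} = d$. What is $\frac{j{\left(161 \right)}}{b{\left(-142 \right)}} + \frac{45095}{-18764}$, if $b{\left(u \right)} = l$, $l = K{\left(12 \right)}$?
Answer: $\frac{1375217}{56292} \approx 24.43$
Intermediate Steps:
$l = 12$
$j{\left(B \right)} = 2 B$
$b{\left(u \right)} = 12$
$\frac{j{\left(161 \right)}}{b{\left(-142 \right)}} + \frac{45095}{-18764} = \frac{2 \cdot 161}{12} + \frac{45095}{-18764} = 322 \cdot \frac{1}{12} + 45095 \left(- \frac{1}{18764}\right) = \frac{161}{6} - \frac{45095}{18764} = \frac{1375217}{56292}$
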